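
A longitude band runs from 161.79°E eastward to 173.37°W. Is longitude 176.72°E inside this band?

Band width going east from +161.79° to -173.37°: ((-173.37 − 161.79) mod 360) = 24.84°.
Offset of +176.72° east of the west edge: ((176.72 − 161.79) mod 360) = 14.93°.
14.93° ≤ 24.84° ⇒ inside.

Yes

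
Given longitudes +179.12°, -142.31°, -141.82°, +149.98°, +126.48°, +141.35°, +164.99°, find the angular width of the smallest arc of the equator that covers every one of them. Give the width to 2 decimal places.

Sort the longitudes: -142.31°, -141.82°, +126.48°, +141.35°, +149.98°, +164.99°, +179.12°.
Eastward gaps between consecutive values (wrapping around): 0.49°, 268.30°, 14.87°, 8.63°, 15.01°, 14.13°, 38.57°.
Largest gap = 268.30° ⇒ minimal covering band is its complement: 360° − 268.30° = 91.70°.
Band runs from +126.48° eastward to -141.82°, crossing the antimeridian.

91.70°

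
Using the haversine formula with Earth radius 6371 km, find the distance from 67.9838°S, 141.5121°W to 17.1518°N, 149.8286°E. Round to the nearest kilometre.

Δλ = 149.8286 − -141.5121 = 291.3407°; wrapped into (−180°, 180°]: -68.6593°.
Δφ = 17.1518 − -67.9838 = 85.1356°.
a = sin²(Δφ/2) + cos φ₁ · cos φ₂ · sin²(Δλ/2) = 0.571523.
c = 2·atan2(√a, √(1−a)) = 1.71434 rad → d = 6371·c ≈ 10922.03 km.

10922 km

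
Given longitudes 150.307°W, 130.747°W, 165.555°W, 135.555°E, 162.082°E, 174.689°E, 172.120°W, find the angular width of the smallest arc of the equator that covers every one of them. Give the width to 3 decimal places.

93.698°

Sort the longitudes: -172.120°, -165.555°, -150.307°, -130.747°, +135.555°, +162.082°, +174.689°.
Eastward gaps between consecutive values (wrapping around): 6.565°, 15.248°, 19.560°, 266.302°, 26.527°, 12.607°, 13.191°.
Largest gap = 266.302° ⇒ minimal covering band is its complement: 360° − 266.302° = 93.698°.
Band runs from +135.555° eastward to -130.747°, crossing the antimeridian.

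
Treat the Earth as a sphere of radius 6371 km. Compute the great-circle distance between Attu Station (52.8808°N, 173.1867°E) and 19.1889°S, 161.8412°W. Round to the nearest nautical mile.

4518 nmi

Δλ = -161.8412 − 173.1867 = -335.0279°; wrapped into (−180°, 180°]: 24.9721°.
Δφ = -19.1889 − 52.8808 = -72.0697°.
a = sin²(Δφ/2) + cos φ₁ · cos φ₂ · sin²(Δλ/2) = 0.372711.
c = 2·atan2(√a, √(1−a)) = 1.31339 rad → d = 6371·c ≈ 8367.58 km ≈ 4518.13 nmi.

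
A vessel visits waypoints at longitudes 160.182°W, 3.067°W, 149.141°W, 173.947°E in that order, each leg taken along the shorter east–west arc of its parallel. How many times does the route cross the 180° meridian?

Leg 1: -160.182° → -3.067°, shortest Δλ = 157.115° (east) — does not cross 180°.
Leg 2: -3.067° → -149.141°, shortest Δλ = -146.074° (west) — does not cross 180°.
Leg 3: -149.141° → +173.947°, shortest Δλ = -36.912° (west) — crosses 180°.
Total crossings: 1.

1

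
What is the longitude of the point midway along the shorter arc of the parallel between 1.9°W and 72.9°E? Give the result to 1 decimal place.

35.5°E

Signed shortest Δλ from -1.9° to +72.9° is +74.8°.
Midpoint longitude = -1.9° + (+74.8°)/2 = -1.9° + 37.4° = +35.5°.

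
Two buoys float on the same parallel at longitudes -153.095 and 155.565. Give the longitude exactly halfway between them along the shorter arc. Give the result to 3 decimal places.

Signed shortest Δλ from -153.095° to +155.565° is -51.340°.
Midpoint longitude = -153.095° + (-51.340°)/2 = -153.095° − 25.670° = -178.765°.
(The naïve average (-153.095 + +155.565)/2 = 1.235° is on the wrong side of the globe.)

-178.765°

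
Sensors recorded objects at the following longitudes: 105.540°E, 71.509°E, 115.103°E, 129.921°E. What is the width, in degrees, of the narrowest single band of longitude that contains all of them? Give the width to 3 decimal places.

Sort the longitudes: +71.509°, +105.540°, +115.103°, +129.921°.
Eastward gaps between consecutive values (wrapping around): 34.031°, 9.563°, 14.818°, 301.588°.
Largest gap = 301.588° ⇒ minimal covering band is its complement: 360° − 301.588° = 58.412°.
Band runs from +71.509° eastward to +129.921°.

58.412°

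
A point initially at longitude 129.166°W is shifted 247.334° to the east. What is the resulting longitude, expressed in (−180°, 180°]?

118.168°E

Start at -129.166°; shift +247.334° → +118.168°.
+118.168° already lies in (−180°, 180°].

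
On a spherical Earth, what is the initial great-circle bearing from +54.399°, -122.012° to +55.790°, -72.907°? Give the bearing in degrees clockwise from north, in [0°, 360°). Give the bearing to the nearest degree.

Δλ = -72.907 − -122.012 = 49.105°.
θ = atan2( sin Δλ · cos φ₂ , cos φ₁ · sin φ₂ − sin φ₁ · cos φ₂ · cos Δλ )
  = atan2(0.42499, 0.18214) = 66.802° → normalised to [0°, 360°): 66.802°.

67°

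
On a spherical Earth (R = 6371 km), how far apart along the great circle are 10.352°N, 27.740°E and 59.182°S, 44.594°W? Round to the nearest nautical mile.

Δλ = -44.594 − 27.740 = -72.334°.
Δφ = -59.182 − 10.352 = -69.534°.
a = sin²(Δφ/2) + cos φ₁ · cos φ₂ · sin²(Δλ/2) = 0.500691.
c = 2·atan2(√a, √(1−a)) = 1.57218 rad → d = 6371·c ≈ 10016.35 km ≈ 5408.40 nmi.

5408 nmi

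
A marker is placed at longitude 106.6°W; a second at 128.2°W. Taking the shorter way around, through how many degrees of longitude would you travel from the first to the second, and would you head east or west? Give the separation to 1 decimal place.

Raw difference: -128.2 − -106.6 = -21.6°.
Normalise into (−180°, 180°]: -21.6° stays -21.6°.
Negative ⇒ the second point lies to the west; separation 21.6°.

21.6° west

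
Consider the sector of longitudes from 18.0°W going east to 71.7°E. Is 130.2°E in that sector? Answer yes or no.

Band width going east from -18.0° to +71.7°: ((71.7 − -18.0) mod 360) = 89.7°.
Offset of +130.2° east of the west edge: ((130.2 − -18.0) mod 360) = 148.2°.
148.2° > 89.7° ⇒ outside.

No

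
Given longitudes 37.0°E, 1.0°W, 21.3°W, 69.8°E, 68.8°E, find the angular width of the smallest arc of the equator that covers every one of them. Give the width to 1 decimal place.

Sort the longitudes: -21.3°, -1.0°, +37.0°, +68.8°, +69.8°.
Eastward gaps between consecutive values (wrapping around): 20.3°, 38.0°, 31.8°, 1.0°, 268.9°.
Largest gap = 268.9° ⇒ minimal covering band is its complement: 360° − 268.9° = 91.1°.
Band runs from -21.3° eastward to +69.8°.

91.1°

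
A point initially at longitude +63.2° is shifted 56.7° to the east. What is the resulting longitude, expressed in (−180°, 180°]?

Start at +63.2°; shift +56.7° → +119.9°.
+119.9° already lies in (−180°, 180°].

+119.9°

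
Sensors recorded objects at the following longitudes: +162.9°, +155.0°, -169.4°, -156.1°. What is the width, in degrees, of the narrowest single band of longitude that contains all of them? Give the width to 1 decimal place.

Sort the longitudes: -169.4°, -156.1°, +155.0°, +162.9°.
Eastward gaps between consecutive values (wrapping around): 13.3°, 311.1°, 7.9°, 27.7°.
Largest gap = 311.1° ⇒ minimal covering band is its complement: 360° − 311.1° = 48.9°.
Band runs from +155.0° eastward to -156.1°, crossing the antimeridian.

48.9°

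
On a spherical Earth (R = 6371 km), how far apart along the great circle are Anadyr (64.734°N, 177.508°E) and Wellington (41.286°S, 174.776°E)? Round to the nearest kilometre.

11791 km

Δλ = 174.776 − 177.508 = -2.732°.
Δφ = -41.286 − 64.734 = -106.020°.
a = sin²(Δφ/2) + cos φ₁ · cos φ₂ · sin²(Δλ/2) = 0.638169.
c = 2·atan2(√a, √(1−a)) = 1.85078 rad → d = 6371·c ≈ 11791.30 km.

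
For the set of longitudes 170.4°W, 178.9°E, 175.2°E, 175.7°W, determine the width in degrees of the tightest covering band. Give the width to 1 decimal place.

Sort the longitudes: -175.7°, -170.4°, +175.2°, +178.9°.
Eastward gaps between consecutive values (wrapping around): 5.3°, 345.6°, 3.7°, 5.4°.
Largest gap = 345.6° ⇒ minimal covering band is its complement: 360° − 345.6° = 14.4°.
Band runs from +175.2° eastward to -170.4°, crossing the antimeridian.

14.4°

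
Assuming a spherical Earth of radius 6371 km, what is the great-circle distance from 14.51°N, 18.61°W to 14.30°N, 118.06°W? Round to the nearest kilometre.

10595 km

Δλ = -118.06 − -18.61 = -99.45°.
Δφ = 14.30 − 14.51 = -0.21°.
a = sin²(Δφ/2) + cos φ₁ · cos φ₂ · sin²(Δλ/2) = 0.546070.
c = 2·atan2(√a, √(1−a)) = 1.66307 rad → d = 6371·c ≈ 10595.40 km.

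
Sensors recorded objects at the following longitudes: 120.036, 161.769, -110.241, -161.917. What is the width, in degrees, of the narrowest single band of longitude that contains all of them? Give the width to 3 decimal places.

129.723°

Sort the longitudes: -161.917°, -110.241°, +120.036°, +161.769°.
Eastward gaps between consecutive values (wrapping around): 51.676°, 230.277°, 41.733°, 36.314°.
Largest gap = 230.277° ⇒ minimal covering band is its complement: 360° − 230.277° = 129.723°.
Band runs from +120.036° eastward to -110.241°, crossing the antimeridian.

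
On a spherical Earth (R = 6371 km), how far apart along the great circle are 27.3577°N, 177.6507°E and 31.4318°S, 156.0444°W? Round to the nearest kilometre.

7107 km

Δλ = -156.0444 − 177.6507 = -333.6951°; wrapped into (−180°, 180°]: 26.3049°.
Δφ = -31.4318 − 27.3577 = -58.7895°.
a = sin²(Δφ/2) + cos φ₁ · cos φ₂ · sin²(Δλ/2) = 0.280145.
c = 2·atan2(√a, √(1−a)) = 1.11552 rad → d = 6371·c ≈ 7106.98 km.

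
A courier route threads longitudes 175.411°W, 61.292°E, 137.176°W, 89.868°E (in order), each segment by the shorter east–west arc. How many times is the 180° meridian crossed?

Leg 1: -175.411° → +61.292°, shortest Δλ = -123.297° (west) — crosses 180°.
Leg 2: +61.292° → -137.176°, shortest Δλ = 161.532° (east) — crosses 180°.
Leg 3: -137.176° → +89.868°, shortest Δλ = -132.956° (west) — crosses 180°.
Total crossings: 3.

3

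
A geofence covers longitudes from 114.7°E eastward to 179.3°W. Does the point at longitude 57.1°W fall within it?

Band width going east from +114.7° to -179.3°: ((-179.3 − 114.7) mod 360) = 66.0°.
Offset of -57.1° east of the west edge: ((-57.1 − 114.7) mod 360) = 188.2°.
188.2° > 66.0° ⇒ outside.

No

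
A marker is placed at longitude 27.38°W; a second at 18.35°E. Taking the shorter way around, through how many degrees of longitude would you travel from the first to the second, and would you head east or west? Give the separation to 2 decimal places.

Raw difference: 18.35 − -27.38 = 45.73°.
Normalise into (−180°, 180°]: 45.73° stays 45.73°.
Positive ⇒ the second point lies to the east; separation 45.73°.

45.73° east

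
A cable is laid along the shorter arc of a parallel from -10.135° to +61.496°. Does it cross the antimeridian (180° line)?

No

Signed shortest Δλ = ((61.496 − -10.135 + 180) mod 360) − 180 = 71.631°.
Going east by 71.631° from -10.135° reaches +61.496° without touching 180°.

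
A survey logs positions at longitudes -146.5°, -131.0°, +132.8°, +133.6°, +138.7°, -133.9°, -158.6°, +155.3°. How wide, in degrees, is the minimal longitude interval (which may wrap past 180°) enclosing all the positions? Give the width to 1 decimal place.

96.2°

Sort the longitudes: -158.6°, -146.5°, -133.9°, -131.0°, +132.8°, +133.6°, +138.7°, +155.3°.
Eastward gaps between consecutive values (wrapping around): 12.1°, 12.6°, 2.9°, 263.8°, 0.8°, 5.1°, 16.6°, 46.1°.
Largest gap = 263.8° ⇒ minimal covering band is its complement: 360° − 263.8° = 96.2°.
Band runs from +132.8° eastward to -131.0°, crossing the antimeridian.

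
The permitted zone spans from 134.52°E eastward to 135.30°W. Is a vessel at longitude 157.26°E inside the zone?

Yes

Band width going east from +134.52° to -135.30°: ((-135.30 − 134.52) mod 360) = 90.18°.
Offset of +157.26° east of the west edge: ((157.26 − 134.52) mod 360) = 22.74°.
22.74° ≤ 90.18° ⇒ inside.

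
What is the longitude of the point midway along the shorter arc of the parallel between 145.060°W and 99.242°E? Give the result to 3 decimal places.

157.091°E

Signed shortest Δλ from -145.060° to +99.242° is -115.698°.
Midpoint longitude = -145.060° + (-115.698°)/2 = -145.060° − 57.849° = -202.909°.
Normalise into (−180°, 180°]: +157.091°.
(The naïve average (-145.060 + +99.242)/2 = -22.909° is on the wrong side of the globe.)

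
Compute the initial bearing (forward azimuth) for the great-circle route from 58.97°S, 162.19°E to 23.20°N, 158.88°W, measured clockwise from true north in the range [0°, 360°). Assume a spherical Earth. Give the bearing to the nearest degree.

35°

Δλ = -158.88 − 162.19 = -321.07°; wrapped into (−180°, 180°]: 38.93°.
θ = atan2( sin Δλ · cos φ₂ , cos φ₁ · sin φ₂ − sin φ₁ · cos φ₂ · cos Δλ )
  = atan2(0.57756, 0.81576) = 35.298° → normalised to [0°, 360°): 35.298°.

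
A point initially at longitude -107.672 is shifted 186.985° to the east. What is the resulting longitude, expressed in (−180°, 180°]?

+79.313°

Start at -107.672°; shift +186.985° → +79.313°.
+79.313° already lies in (−180°, 180°].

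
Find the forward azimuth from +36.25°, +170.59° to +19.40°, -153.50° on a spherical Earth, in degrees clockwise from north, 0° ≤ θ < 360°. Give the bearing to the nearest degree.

Δλ = -153.50 − 170.59 = -324.09°; wrapped into (−180°, 180°]: 35.91°.
θ = atan2( sin Δλ · cos φ₂ , cos φ₁ · sin φ₂ − sin φ₁ · cos φ₂ · cos Δλ )
  = atan2(0.55321, -0.18386) = 108.385° → normalised to [0°, 360°): 108.385°.

108°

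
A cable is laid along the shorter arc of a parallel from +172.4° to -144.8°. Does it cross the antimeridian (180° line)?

Yes

Naïve |-144.8 − 172.4| = 317.2° > 180°, so the shorter arc goes the other way round — across 180°.
Signed shortest Δλ = ((-144.8 − 172.4 + 180) mod 360) − 180 = 42.8°.
Going east by 42.8° from +172.4° passes through 180° before reaching -144.8°.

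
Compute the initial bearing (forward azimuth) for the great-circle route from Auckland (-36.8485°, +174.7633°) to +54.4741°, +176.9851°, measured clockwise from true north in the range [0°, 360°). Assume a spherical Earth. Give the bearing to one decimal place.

1.3°

Δλ = 176.9851 − 174.7633 = 2.2218°.
θ = atan2( sin Δλ · cos φ₂ , cos φ₁ · sin φ₂ − sin φ₁ · cos φ₂ · cos Δλ )
  = atan2(0.02253, 0.99947) = 1.291° → normalised to [0°, 360°): 1.291°.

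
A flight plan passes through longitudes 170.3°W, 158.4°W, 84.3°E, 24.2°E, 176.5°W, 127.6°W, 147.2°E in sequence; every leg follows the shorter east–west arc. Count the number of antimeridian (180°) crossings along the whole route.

3

Leg 1: -170.3° → -158.4°, shortest Δλ = 11.9° (east) — does not cross 180°.
Leg 2: -158.4° → +84.3°, shortest Δλ = -117.3° (west) — crosses 180°.
Leg 3: +84.3° → +24.2°, shortest Δλ = -60.1° (west) — does not cross 180°.
Leg 4: +24.2° → -176.5°, shortest Δλ = 159.3° (east) — crosses 180°.
Leg 5: -176.5° → -127.6°, shortest Δλ = 48.9° (east) — does not cross 180°.
Leg 6: -127.6° → +147.2°, shortest Δλ = -85.2° (west) — crosses 180°.
Total crossings: 3.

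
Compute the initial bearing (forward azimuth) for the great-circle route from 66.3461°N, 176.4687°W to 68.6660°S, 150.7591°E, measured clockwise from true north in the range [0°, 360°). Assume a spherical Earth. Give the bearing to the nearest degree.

Δλ = 150.7591 − -176.4687 = 327.2278°; wrapped into (−180°, 180°]: -32.7722°.
θ = atan2( sin Δλ · cos φ₂ , cos φ₁ · sin φ₂ − sin φ₁ · cos φ₂ · cos Δλ )
  = atan2(-0.19693, -0.65392) = -163.240° → normalised to [0°, 360°): 196.760°.

197°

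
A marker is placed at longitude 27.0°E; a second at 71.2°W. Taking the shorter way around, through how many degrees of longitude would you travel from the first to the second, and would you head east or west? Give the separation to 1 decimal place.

98.2° west

Raw difference: -71.2 − 27.0 = -98.2°.
Normalise into (−180°, 180°]: -98.2° stays -98.2°.
Negative ⇒ the second point lies to the west; separation 98.2°.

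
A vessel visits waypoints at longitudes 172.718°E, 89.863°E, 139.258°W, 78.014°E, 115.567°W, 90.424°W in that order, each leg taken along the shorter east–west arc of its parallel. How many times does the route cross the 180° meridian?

Leg 1: +172.718° → +89.863°, shortest Δλ = -82.855° (west) — does not cross 180°.
Leg 2: +89.863° → -139.258°, shortest Δλ = 130.879° (east) — crosses 180°.
Leg 3: -139.258° → +78.014°, shortest Δλ = -142.728° (west) — crosses 180°.
Leg 4: +78.014° → -115.567°, shortest Δλ = 166.419° (east) — crosses 180°.
Leg 5: -115.567° → -90.424°, shortest Δλ = 25.143° (east) — does not cross 180°.
Total crossings: 3.

3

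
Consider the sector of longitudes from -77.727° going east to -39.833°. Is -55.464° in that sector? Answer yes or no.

Band width going east from -77.727° to -39.833°: ((-39.833 − -77.727) mod 360) = 37.894°.
Offset of -55.464° east of the west edge: ((-55.464 − -77.727) mod 360) = 22.263°.
22.263° ≤ 37.894° ⇒ inside.

Yes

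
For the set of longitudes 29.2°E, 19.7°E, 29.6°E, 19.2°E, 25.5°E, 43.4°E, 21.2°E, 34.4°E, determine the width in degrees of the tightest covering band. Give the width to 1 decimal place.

Sort the longitudes: +19.2°, +19.7°, +21.2°, +25.5°, +29.2°, +29.6°, +34.4°, +43.4°.
Eastward gaps between consecutive values (wrapping around): 0.5°, 1.5°, 4.3°, 3.7°, 0.4°, 4.8°, 9.0°, 335.8°.
Largest gap = 335.8° ⇒ minimal covering band is its complement: 360° − 335.8° = 24.2°.
Band runs from +19.2° eastward to +43.4°.

24.2°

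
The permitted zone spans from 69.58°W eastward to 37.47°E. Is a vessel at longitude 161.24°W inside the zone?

No

Band width going east from -69.58° to +37.47°: ((37.47 − -69.58) mod 360) = 107.05°.
Offset of -161.24° east of the west edge: ((-161.24 − -69.58) mod 360) = 268.34°.
268.34° > 107.05° ⇒ outside.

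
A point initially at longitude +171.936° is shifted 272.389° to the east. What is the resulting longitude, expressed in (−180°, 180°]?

+84.325°

Start at +171.936°; shift +272.389° → +444.325°.
+444.325° lies outside (−180°, 180°]; subtract 360° → +84.325°.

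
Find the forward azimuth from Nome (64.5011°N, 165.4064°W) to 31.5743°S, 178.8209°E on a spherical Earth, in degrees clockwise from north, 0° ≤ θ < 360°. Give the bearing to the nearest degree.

193°

Δλ = 178.8209 − -165.4064 = 344.2273°; wrapped into (−180°, 180°]: -15.7727°.
θ = atan2( sin Δλ · cos φ₂ , cos φ₁ · sin φ₂ − sin φ₁ · cos φ₂ · cos Δλ )
  = atan2(-0.23158, -0.96543) = -166.511° → normalised to [0°, 360°): 193.489°.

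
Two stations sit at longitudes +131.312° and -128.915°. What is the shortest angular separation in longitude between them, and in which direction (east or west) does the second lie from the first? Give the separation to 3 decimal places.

99.773° east

Raw difference: -128.915 − 131.312 = -260.227°.
Normalise into (−180°, 180°]: -260.227° + 360° = 99.773°.
Positive ⇒ the second point lies to the east; separation 99.773°.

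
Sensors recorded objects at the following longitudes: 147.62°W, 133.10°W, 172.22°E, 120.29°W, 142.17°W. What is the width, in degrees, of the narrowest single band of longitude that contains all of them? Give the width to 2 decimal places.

67.49°

Sort the longitudes: -147.62°, -142.17°, -133.10°, -120.29°, +172.22°.
Eastward gaps between consecutive values (wrapping around): 5.45°, 9.07°, 12.81°, 292.51°, 40.16°.
Largest gap = 292.51° ⇒ minimal covering band is its complement: 360° − 292.51° = 67.49°.
Band runs from +172.22° eastward to -120.29°, crossing the antimeridian.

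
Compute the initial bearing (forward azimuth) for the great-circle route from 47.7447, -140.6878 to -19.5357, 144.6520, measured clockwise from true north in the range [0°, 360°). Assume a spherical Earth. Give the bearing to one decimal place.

245.8°

Δλ = 144.6520 − -140.6878 = 285.3398°; wrapped into (−180°, 180°]: -74.6602°.
θ = atan2( sin Δλ · cos φ₂ , cos φ₁ · sin φ₂ − sin φ₁ · cos φ₂ · cos Δλ )
  = atan2(-0.90886, -0.40939) = -114.249° → normalised to [0°, 360°): 245.751°.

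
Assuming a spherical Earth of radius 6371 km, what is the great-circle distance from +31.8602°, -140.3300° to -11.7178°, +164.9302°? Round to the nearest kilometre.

Δλ = 164.9302 − -140.3300 = 305.2602°; wrapped into (−180°, 180°]: -54.7398°.
Δφ = -11.7178 − 31.8602 = -43.5780°.
a = sin²(Δφ/2) + cos φ₁ · cos φ₂ · sin²(Δλ/2) = 0.313552.
c = 2·atan2(√a, √(1−a)) = 1.18867 rad → d = 6371·c ≈ 7573.01 km.

7573 km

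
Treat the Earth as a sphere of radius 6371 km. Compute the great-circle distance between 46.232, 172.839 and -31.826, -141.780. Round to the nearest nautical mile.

Δλ = -141.780 − 172.839 = -314.619°; wrapped into (−180°, 180°]: 45.381°.
Δφ = -31.826 − 46.232 = -78.058°.
a = sin²(Δφ/2) + cos φ₁ · cos φ₂ · sin²(Δλ/2) = 0.483998.
c = 2·atan2(√a, √(1−a)) = 1.53879 rad → d = 6371·c ≈ 9803.61 km ≈ 5293.53 nmi.

5294 nmi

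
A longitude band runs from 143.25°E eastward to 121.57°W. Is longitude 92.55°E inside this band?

Band width going east from +143.25° to -121.57°: ((-121.57 − 143.25) mod 360) = 95.18°.
Offset of +92.55° east of the west edge: ((92.55 − 143.25) mod 360) = 309.30°.
309.30° > 95.18° ⇒ outside.

No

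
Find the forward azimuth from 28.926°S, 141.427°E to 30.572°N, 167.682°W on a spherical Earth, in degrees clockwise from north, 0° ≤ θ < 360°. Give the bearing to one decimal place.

Δλ = -167.682 − 141.427 = -309.109°; wrapped into (−180°, 180°]: 50.891°.
θ = atan2( sin Δλ · cos φ₂ , cos φ₁ · sin φ₂ − sin φ₁ · cos φ₂ · cos Δλ )
  = atan2(0.66808, 0.70786) = 43.344° → normalised to [0°, 360°): 43.344°.

43.3°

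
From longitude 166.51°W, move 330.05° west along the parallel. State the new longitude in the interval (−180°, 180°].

Start at -166.51°; shift −330.05° → -496.56°.
-496.56° lies outside (−180°, 180°]; add 360° → -136.56°.

136.56°W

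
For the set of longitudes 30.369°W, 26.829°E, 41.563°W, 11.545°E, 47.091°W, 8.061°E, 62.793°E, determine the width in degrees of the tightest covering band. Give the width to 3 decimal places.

Sort the longitudes: -47.091°, -41.563°, -30.369°, +8.061°, +11.545°, +26.829°, +62.793°.
Eastward gaps between consecutive values (wrapping around): 5.528°, 11.194°, 38.430°, 3.484°, 15.284°, 35.964°, 250.116°.
Largest gap = 250.116° ⇒ minimal covering band is its complement: 360° − 250.116° = 109.884°.
Band runs from -47.091° eastward to +62.793°.

109.884°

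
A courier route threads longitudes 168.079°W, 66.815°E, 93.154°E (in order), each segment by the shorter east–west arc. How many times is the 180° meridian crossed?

Leg 1: -168.079° → +66.815°, shortest Δλ = -125.106° (west) — crosses 180°.
Leg 2: +66.815° → +93.154°, shortest Δλ = 26.339° (east) — does not cross 180°.
Total crossings: 1.

1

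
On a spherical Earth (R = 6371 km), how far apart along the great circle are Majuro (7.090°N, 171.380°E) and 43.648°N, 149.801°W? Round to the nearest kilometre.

5544 km

Δλ = -149.801 − 171.380 = -321.181°; wrapped into (−180°, 180°]: 38.819°.
Δφ = 43.648 − 7.090 = 36.558°.
a = sin²(Δφ/2) + cos φ₁ · cos φ₂ · sin²(Δλ/2) = 0.177672.
c = 2·atan2(√a, √(1−a)) = 0.87022 rad → d = 6371·c ≈ 5544.19 km.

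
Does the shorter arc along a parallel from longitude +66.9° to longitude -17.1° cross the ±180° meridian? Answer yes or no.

Signed shortest Δλ = ((-17.1 − 66.9 + 180) mod 360) − 180 = -84.0°.
Going west by 84.0° from +66.9° reaches -17.1° without touching 180°.

No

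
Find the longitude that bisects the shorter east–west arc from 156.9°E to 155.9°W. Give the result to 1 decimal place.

179.5°W

Signed shortest Δλ from +156.9° to -155.9° is +47.2°.
Midpoint longitude = +156.9° + (+47.2°)/2 = +156.9° + 23.6° = +180.5°.
Normalise into (−180°, 180°]: -179.5°.
(The naïve average (+156.9 + -155.9)/2 = 0.5° is on the wrong side of the globe.)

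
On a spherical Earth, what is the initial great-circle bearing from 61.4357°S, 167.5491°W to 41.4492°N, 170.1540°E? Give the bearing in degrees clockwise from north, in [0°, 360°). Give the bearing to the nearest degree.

343°

Δλ = 170.1540 − -167.5491 = 337.7031°; wrapped into (−180°, 180°]: -22.2969°.
θ = atan2( sin Δλ · cos φ₂ , cos φ₁ · sin φ₂ − sin φ₁ · cos φ₂ · cos Δλ )
  = atan2(-0.28438, 0.92560) = -17.079° → normalised to [0°, 360°): 342.921°.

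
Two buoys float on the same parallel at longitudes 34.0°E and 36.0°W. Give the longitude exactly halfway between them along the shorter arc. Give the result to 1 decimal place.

1.0°W

Signed shortest Δλ from +34.0° to -36.0° is -70.0°.
Midpoint longitude = +34.0° + (-70.0°)/2 = +34.0° − 35.0° = -1.0°.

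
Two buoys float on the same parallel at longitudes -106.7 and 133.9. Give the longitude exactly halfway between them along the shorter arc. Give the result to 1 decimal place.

Signed shortest Δλ from -106.7° to +133.9° is -119.4°.
Midpoint longitude = -106.7° + (-119.4°)/2 = -106.7° − 59.7° = -166.4°.
(The naïve average (-106.7 + +133.9)/2 = 13.6° is on the wrong side of the globe.)

-166.4°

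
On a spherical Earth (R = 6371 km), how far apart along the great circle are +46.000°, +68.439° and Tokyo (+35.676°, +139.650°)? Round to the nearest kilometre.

5898 km

Δλ = 139.650 − 68.439 = 71.211°.
Δφ = 35.676 − 46.000 = -10.324°.
a = sin²(Δφ/2) + cos φ₁ · cos φ₂ · sin²(Δλ/2) = 0.199366.
c = 2·atan2(√a, √(1−a)) = 0.92571 rad → d = 6371·c ≈ 5897.69 km.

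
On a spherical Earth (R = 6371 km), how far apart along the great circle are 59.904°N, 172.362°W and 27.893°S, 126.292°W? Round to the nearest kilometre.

Δλ = -126.292 − -172.362 = 46.070°.
Δφ = -27.893 − 59.904 = -87.797°.
a = sin²(Δφ/2) + cos φ₁ · cos φ₂ · sin²(Δλ/2) = 0.548637.
c = 2·atan2(√a, √(1−a)) = 1.66823 rad → d = 6371·c ≈ 10628.26 km.

10628 km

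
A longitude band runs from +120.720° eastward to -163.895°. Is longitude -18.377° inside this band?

No

Band width going east from +120.720° to -163.895°: ((-163.895 − 120.720) mod 360) = 75.385°.
Offset of -18.377° east of the west edge: ((-18.377 − 120.720) mod 360) = 220.903°.
220.903° > 75.385° ⇒ outside.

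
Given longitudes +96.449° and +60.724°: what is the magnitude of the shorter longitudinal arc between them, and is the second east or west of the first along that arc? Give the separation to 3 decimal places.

Raw difference: 60.724 − 96.449 = -35.725°.
Normalise into (−180°, 180°]: -35.725° stays -35.725°.
Negative ⇒ the second point lies to the west; separation 35.725°.

35.725° west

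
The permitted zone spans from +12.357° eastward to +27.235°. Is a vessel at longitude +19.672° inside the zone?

Band width going east from +12.357° to +27.235°: ((27.235 − 12.357) mod 360) = 14.878°.
Offset of +19.672° east of the west edge: ((19.672 − 12.357) mod 360) = 7.315°.
7.315° ≤ 14.878° ⇒ inside.

Yes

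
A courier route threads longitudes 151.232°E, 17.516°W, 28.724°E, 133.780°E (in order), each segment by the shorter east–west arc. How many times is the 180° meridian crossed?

Leg 1: +151.232° → -17.516°, shortest Δλ = -168.748° (west) — does not cross 180°.
Leg 2: -17.516° → +28.724°, shortest Δλ = 46.24° (east) — does not cross 180°.
Leg 3: +28.724° → +133.780°, shortest Δλ = 105.056° (east) — does not cross 180°.
Total crossings: 0.

0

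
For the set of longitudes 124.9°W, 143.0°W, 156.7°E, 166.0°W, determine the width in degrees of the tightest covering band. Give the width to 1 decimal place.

Sort the longitudes: -166.0°, -143.0°, -124.9°, +156.7°.
Eastward gaps between consecutive values (wrapping around): 23.0°, 18.1°, 281.6°, 37.3°.
Largest gap = 281.6° ⇒ minimal covering band is its complement: 360° − 281.6° = 78.4°.
Band runs from +156.7° eastward to -124.9°, crossing the antimeridian.

78.4°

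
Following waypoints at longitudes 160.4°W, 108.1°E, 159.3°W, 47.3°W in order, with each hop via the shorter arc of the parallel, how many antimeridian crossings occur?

2

Leg 1: -160.4° → +108.1°, shortest Δλ = -91.5° (west) — crosses 180°.
Leg 2: +108.1° → -159.3°, shortest Δλ = 92.6° (east) — crosses 180°.
Leg 3: -159.3° → -47.3°, shortest Δλ = 112.0° (east) — does not cross 180°.
Total crossings: 2.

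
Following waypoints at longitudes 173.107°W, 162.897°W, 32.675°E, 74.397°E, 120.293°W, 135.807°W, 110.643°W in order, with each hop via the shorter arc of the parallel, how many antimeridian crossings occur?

Leg 1: -173.107° → -162.897°, shortest Δλ = 10.21° (east) — does not cross 180°.
Leg 2: -162.897° → +32.675°, shortest Δλ = -164.428° (west) — crosses 180°.
Leg 3: +32.675° → +74.397°, shortest Δλ = 41.722° (east) — does not cross 180°.
Leg 4: +74.397° → -120.293°, shortest Δλ = 165.31° (east) — crosses 180°.
Leg 5: -120.293° → -135.807°, shortest Δλ = -15.514° (west) — does not cross 180°.
Leg 6: -135.807° → -110.643°, shortest Δλ = 25.164° (east) — does not cross 180°.
Total crossings: 2.

2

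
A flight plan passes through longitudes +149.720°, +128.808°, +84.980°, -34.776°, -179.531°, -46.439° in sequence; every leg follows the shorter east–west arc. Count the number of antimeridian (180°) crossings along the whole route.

Leg 1: +149.720° → +128.808°, shortest Δλ = -20.912° (west) — does not cross 180°.
Leg 2: +128.808° → +84.980°, shortest Δλ = -43.828° (west) — does not cross 180°.
Leg 3: +84.980° → -34.776°, shortest Δλ = -119.756° (west) — does not cross 180°.
Leg 4: -34.776° → -179.531°, shortest Δλ = -144.755° (west) — does not cross 180°.
Leg 5: -179.531° → -46.439°, shortest Δλ = 133.092° (east) — does not cross 180°.
Total crossings: 0.

0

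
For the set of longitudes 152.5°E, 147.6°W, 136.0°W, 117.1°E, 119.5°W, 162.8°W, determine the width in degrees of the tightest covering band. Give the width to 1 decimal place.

Sort the longitudes: -162.8°, -147.6°, -136.0°, -119.5°, +117.1°, +152.5°.
Eastward gaps between consecutive values (wrapping around): 15.2°, 11.6°, 16.5°, 236.6°, 35.4°, 44.7°.
Largest gap = 236.6° ⇒ minimal covering band is its complement: 360° − 236.6° = 123.4°.
Band runs from +117.1° eastward to -119.5°, crossing the antimeridian.

123.4°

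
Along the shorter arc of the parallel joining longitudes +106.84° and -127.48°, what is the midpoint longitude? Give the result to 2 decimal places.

+169.68°

Signed shortest Δλ from +106.84° to -127.48° is +125.68°.
Midpoint longitude = +106.84° + (+125.68°)/2 = +106.84° + 62.84° = +169.68°.
(The naïve average (+106.84 + -127.48)/2 = -10.32° is on the wrong side of the globe.)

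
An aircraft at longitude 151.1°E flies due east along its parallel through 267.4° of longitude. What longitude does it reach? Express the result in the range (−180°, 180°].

Start at +151.1°; shift +267.4° → +418.5°.
+418.5° lies outside (−180°, 180°]; subtract 360° → +58.5°.

58.5°E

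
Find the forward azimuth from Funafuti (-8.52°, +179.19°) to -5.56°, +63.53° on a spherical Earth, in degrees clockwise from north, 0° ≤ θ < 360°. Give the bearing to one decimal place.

Δλ = 63.53 − 179.19 = -115.66°.
θ = atan2( sin Δλ · cos φ₂ , cos φ₁ · sin φ₂ − sin φ₁ · cos φ₂ · cos Δλ )
  = atan2(-0.89714, -0.15967) = -100.092° → normalised to [0°, 360°): 259.908°.

259.9°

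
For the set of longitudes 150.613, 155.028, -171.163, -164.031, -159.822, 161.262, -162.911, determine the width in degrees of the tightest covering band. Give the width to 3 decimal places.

Sort the longitudes: -171.163°, -164.031°, -162.911°, -159.822°, +150.613°, +155.028°, +161.262°.
Eastward gaps between consecutive values (wrapping around): 7.132°, 1.120°, 3.089°, 310.435°, 4.415°, 6.234°, 27.575°.
Largest gap = 310.435° ⇒ minimal covering band is its complement: 360° − 310.435° = 49.565°.
Band runs from +150.613° eastward to -159.822°, crossing the antimeridian.

49.565°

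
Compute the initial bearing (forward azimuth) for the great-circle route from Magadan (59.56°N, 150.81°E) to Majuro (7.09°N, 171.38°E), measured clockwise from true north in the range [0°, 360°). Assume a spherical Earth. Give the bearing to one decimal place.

154.7°

Δλ = 171.38 − 150.81 = 20.57°.
θ = atan2( sin Δλ · cos φ₂ , cos φ₁ · sin φ₂ − sin φ₁ · cos φ₂ · cos Δλ )
  = atan2(0.34866, -0.73849) = 154.726° → normalised to [0°, 360°): 154.726°.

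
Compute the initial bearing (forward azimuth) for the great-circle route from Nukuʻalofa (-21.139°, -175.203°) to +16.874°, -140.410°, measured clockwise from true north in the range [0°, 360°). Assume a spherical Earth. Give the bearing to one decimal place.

44.6°

Δλ = -140.410 − -175.203 = 34.793°.
θ = atan2( sin Δλ · cos φ₂ , cos φ₁ · sin φ₂ − sin φ₁ · cos φ₂ · cos Δλ )
  = atan2(0.54605, 0.55414) = 44.578° → normalised to [0°, 360°): 44.578°.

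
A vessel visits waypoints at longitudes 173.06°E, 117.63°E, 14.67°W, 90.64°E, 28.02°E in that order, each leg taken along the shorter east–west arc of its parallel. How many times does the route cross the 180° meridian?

Leg 1: +173.06° → +117.63°, shortest Δλ = -55.43° (west) — does not cross 180°.
Leg 2: +117.63° → -14.67°, shortest Δλ = -132.3° (west) — does not cross 180°.
Leg 3: -14.67° → +90.64°, shortest Δλ = 105.31° (east) — does not cross 180°.
Leg 4: +90.64° → +28.02°, shortest Δλ = -62.62° (west) — does not cross 180°.
Total crossings: 0.

0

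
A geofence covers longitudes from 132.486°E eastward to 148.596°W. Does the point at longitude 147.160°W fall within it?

No

Band width going east from +132.486° to -148.596°: ((-148.596 − 132.486) mod 360) = 78.918°.
Offset of -147.160° east of the west edge: ((-147.160 − 132.486) mod 360) = 80.354°.
80.354° > 78.918° ⇒ outside.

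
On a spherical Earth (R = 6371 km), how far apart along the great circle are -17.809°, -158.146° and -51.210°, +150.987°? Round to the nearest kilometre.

Δλ = 150.987 − -158.146 = 309.133°; wrapped into (−180°, 180°]: -50.867°.
Δφ = -51.210 − -17.809 = -33.401°.
a = sin²(Δφ/2) + cos φ₁ · cos φ₂ · sin²(Δλ/2) = 0.192589.
c = 2·atan2(√a, √(1−a)) = 0.90864 rad → d = 6371·c ≈ 5788.92 km.

5789 km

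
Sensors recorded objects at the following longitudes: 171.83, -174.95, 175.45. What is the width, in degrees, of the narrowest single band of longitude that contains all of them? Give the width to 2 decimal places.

Sort the longitudes: -174.95°, +171.83°, +175.45°.
Eastward gaps between consecutive values (wrapping around): 346.78°, 3.62°, 9.60°.
Largest gap = 346.78° ⇒ minimal covering band is its complement: 360° − 346.78° = 13.22°.
Band runs from +171.83° eastward to -174.95°, crossing the antimeridian.

13.22°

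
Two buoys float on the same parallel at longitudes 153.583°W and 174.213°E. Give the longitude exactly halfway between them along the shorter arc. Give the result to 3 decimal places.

Signed shortest Δλ from -153.583° to +174.213° is -32.204°.
Midpoint longitude = -153.583° + (-32.204°)/2 = -153.583° − 16.102° = -169.685°.
(The naïve average (-153.583 + +174.213)/2 = 10.315° is on the wrong side of the globe.)

169.685°W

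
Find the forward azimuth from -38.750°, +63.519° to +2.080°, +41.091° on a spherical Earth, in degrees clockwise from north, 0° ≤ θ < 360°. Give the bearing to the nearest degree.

328°

Δλ = 41.091 − 63.519 = -22.428°.
θ = atan2( sin Δλ · cos φ₂ , cos φ₁ · sin φ₂ − sin φ₁ · cos φ₂ · cos Δλ )
  = atan2(-0.38127, 0.60650) = -32.155° → normalised to [0°, 360°): 327.845°.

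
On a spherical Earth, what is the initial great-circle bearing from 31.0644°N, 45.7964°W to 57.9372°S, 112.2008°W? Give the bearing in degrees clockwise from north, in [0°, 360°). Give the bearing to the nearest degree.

210°

Δλ = -112.2008 − -45.7964 = -66.4044°.
θ = atan2( sin Δλ · cos φ₂ , cos φ₁ · sin φ₂ − sin φ₁ · cos φ₂ · cos Δλ )
  = atan2(-0.48647, -0.83557) = -149.792° → normalised to [0°, 360°): 210.208°.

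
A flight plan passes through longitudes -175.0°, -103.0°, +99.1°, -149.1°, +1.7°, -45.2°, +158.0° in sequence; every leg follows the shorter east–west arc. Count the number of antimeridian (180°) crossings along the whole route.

3

Leg 1: -175.0° → -103.0°, shortest Δλ = 72.0° (east) — does not cross 180°.
Leg 2: -103.0° → +99.1°, shortest Δλ = -157.9° (west) — crosses 180°.
Leg 3: +99.1° → -149.1°, shortest Δλ = 111.8° (east) — crosses 180°.
Leg 4: -149.1° → +1.7°, shortest Δλ = 150.8° (east) — does not cross 180°.
Leg 5: +1.7° → -45.2°, shortest Δλ = -46.9° (west) — does not cross 180°.
Leg 6: -45.2° → +158.0°, shortest Δλ = -156.8° (west) — crosses 180°.
Total crossings: 3.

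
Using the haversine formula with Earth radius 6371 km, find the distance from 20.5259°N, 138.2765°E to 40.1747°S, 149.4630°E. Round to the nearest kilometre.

6848 km

Δλ = 149.4630 − 138.2765 = 11.1865°.
Δφ = -40.1747 − 20.5259 = -60.7006°.
a = sin²(Δφ/2) + cos φ₁ · cos φ₂ · sin²(Δλ/2) = 0.262111.
c = 2·atan2(√a, √(1−a)) = 1.07495 rad → d = 6371·c ≈ 6848.49 km.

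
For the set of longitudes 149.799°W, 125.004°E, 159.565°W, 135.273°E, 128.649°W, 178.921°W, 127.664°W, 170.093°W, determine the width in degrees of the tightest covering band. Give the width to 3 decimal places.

Sort the longitudes: -178.921°, -170.093°, -159.565°, -149.799°, -128.649°, -127.664°, +125.004°, +135.273°.
Eastward gaps between consecutive values (wrapping around): 8.828°, 10.528°, 9.766°, 21.150°, 0.985°, 252.668°, 10.269°, 45.806°.
Largest gap = 252.668° ⇒ minimal covering band is its complement: 360° − 252.668° = 107.332°.
Band runs from +125.004° eastward to -127.664°, crossing the antimeridian.

107.332°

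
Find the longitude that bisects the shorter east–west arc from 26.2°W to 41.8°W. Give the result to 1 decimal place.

Signed shortest Δλ from -26.2° to -41.8° is -15.6°.
Midpoint longitude = -26.2° + (-15.6°)/2 = -26.2° − 7.8° = -34.0°.

34.0°W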